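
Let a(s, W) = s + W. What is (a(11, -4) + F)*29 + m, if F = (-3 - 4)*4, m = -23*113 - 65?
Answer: -3273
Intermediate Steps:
a(s, W) = W + s
m = -2664 (m = -2599 - 65 = -2664)
F = -28 (F = -7*4 = -28)
(a(11, -4) + F)*29 + m = ((-4 + 11) - 28)*29 - 2664 = (7 - 28)*29 - 2664 = -21*29 - 2664 = -609 - 2664 = -3273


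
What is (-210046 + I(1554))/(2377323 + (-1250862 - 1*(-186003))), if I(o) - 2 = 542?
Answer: -34917/218744 ≈ -0.15963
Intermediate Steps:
I(o) = 544 (I(o) = 2 + 542 = 544)
(-210046 + I(1554))/(2377323 + (-1250862 - 1*(-186003))) = (-210046 + 544)/(2377323 + (-1250862 - 1*(-186003))) = -209502/(2377323 + (-1250862 + 186003)) = -209502/(2377323 - 1064859) = -209502/1312464 = -209502*1/1312464 = -34917/218744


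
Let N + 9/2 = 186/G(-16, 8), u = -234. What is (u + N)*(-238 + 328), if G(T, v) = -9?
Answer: -23325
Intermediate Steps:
N = -151/6 (N = -9/2 + 186/(-9) = -9/2 + 186*(-1/9) = -9/2 - 62/3 = -151/6 ≈ -25.167)
(u + N)*(-238 + 328) = (-234 - 151/6)*(-238 + 328) = -1555/6*90 = -23325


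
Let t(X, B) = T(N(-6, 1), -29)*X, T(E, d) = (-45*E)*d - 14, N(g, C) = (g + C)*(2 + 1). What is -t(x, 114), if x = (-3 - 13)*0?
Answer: 0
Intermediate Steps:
N(g, C) = 3*C + 3*g (N(g, C) = (C + g)*3 = 3*C + 3*g)
x = 0 (x = -16*0 = 0)
T(E, d) = -14 - 45*E*d (T(E, d) = -45*E*d - 14 = -14 - 45*E*d)
t(X, B) = -19589*X (t(X, B) = (-14 - 45*(3*1 + 3*(-6))*(-29))*X = (-14 - 45*(3 - 18)*(-29))*X = (-14 - 45*(-15)*(-29))*X = (-14 - 19575)*X = -19589*X)
-t(x, 114) = -(-19589)*0 = -1*0 = 0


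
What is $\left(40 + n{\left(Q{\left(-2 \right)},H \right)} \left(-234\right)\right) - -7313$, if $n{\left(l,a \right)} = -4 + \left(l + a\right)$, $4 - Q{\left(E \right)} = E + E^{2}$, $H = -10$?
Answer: $10161$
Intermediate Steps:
$Q{\left(E \right)} = 4 - E - E^{2}$ ($Q{\left(E \right)} = 4 - \left(E + E^{2}\right) = 4 - E - E^{2}$)
$n{\left(l,a \right)} = -4 + a + l$ ($n{\left(l,a \right)} = -4 + \left(a + l\right) = -4 + a + l$)
$\left(40 + n{\left(Q{\left(-2 \right)},H \right)} \left(-234\right)\right) - -7313 = \left(40 + \left(-4 - 10 - -2\right) \left(-234\right)\right) - -7313 = \left(40 + \left(-4 - 10 + \left(4 + 2 - 4\right)\right) \left(-234\right)\right) + 7313 = \left(40 + \left(-4 - 10 + 2\right) \left(-234\right)\right) + 7313 = \left(40 - -2808\right) + 7313 = \left(40 + 2808\right) + 7313 = 2848 + 7313 = 10161$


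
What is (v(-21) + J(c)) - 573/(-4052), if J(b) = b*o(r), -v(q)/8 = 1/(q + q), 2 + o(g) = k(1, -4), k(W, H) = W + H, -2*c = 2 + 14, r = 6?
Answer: 3431921/85092 ≈ 40.332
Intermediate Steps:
c = -8 (c = -(2 + 14)/2 = -1/2*16 = -8)
k(W, H) = H + W
o(g) = -5 (o(g) = -2 + (-4 + 1) = -2 - 3 = -5)
v(q) = -4/q (v(q) = -8/(q + q) = -8*1/(2*q) = -4/q)
J(b) = -5*b (J(b) = b*(-5) = -5*b)
(v(-21) + J(c)) - 573/(-4052) = (-4/(-21) - 5*(-8)) - 573/(-4052) = (-4*(-1/21) + 40) - 573*(-1/4052) = (4/21 + 40) + 573/4052 = 844/21 + 573/4052 = 3431921/85092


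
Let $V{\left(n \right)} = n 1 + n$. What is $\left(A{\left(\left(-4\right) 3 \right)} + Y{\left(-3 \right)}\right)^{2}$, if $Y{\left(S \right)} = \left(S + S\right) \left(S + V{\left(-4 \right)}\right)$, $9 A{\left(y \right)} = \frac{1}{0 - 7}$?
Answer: $\frac{17280649}{3969} \approx 4353.9$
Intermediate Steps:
$A{\left(y \right)} = - \frac{1}{63}$ ($A{\left(y \right)} = \frac{1}{9 \left(0 - 7\right)} = \frac{1}{9 \left(-7\right)} = \frac{1}{9} \left(- \frac{1}{7}\right) = - \frac{1}{63}$)
$V{\left(n \right)} = 2 n$ ($V{\left(n \right)} = n + n = 2 n$)
$Y{\left(S \right)} = 2 S \left(-8 + S\right)$ ($Y{\left(S \right)} = \left(S + S\right) \left(S + 2 \left(-4\right)\right) = 2 S \left(S - 8\right) = 2 S \left(-8 + S\right)$)
$\left(A{\left(\left(-4\right) 3 \right)} + Y{\left(-3 \right)}\right)^{2} = \left(- \frac{1}{63} + 2 \left(-3\right) \left(-8 - 3\right)\right)^{2} = \left(- \frac{1}{63} + 2 \left(-3\right) \left(-11\right)\right)^{2} = \left(- \frac{1}{63} + 66\right)^{2} = \left(\frac{4157}{63}\right)^{2} = \frac{17280649}{3969}$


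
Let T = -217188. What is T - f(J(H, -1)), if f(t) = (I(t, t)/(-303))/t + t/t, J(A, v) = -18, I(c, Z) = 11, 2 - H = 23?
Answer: -1184548817/5454 ≈ -2.1719e+5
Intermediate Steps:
H = -21 (H = 2 - 1*23 = 2 - 23 = -21)
f(t) = 1 - 11/(303*t) (f(t) = (11/(-303))/t + t/t = (11*(-1/303))/t + 1 = -11/(303*t) + 1 = 1 - 11/(303*t))
T - f(J(H, -1)) = -217188 - (-11/303 - 18)/(-18) = -217188 - (-1)*(-5465)/(18*303) = -217188 - 1*5465/5454 = -217188 - 5465/5454 = -1184548817/5454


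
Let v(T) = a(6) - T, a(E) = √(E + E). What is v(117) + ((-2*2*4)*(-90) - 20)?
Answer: 1303 + 2*√3 ≈ 1306.5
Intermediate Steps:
a(E) = √2*√E (a(E) = √(2*E) = √2*√E)
v(T) = -T + 2*√3 (v(T) = √2*√6 - T = 2*√3 - T = -T + 2*√3)
v(117) + ((-2*2*4)*(-90) - 20) = (-1*117 + 2*√3) + ((-2*2*4)*(-90) - 20) = (-117 + 2*√3) + (-4*4*(-90) - 20) = (-117 + 2*√3) + (-16*(-90) - 20) = (-117 + 2*√3) + (1440 - 20) = (-117 + 2*√3) + 1420 = 1303 + 2*√3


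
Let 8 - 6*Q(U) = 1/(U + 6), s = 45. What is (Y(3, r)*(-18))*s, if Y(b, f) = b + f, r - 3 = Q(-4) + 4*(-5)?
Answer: 20655/2 ≈ 10328.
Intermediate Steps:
Q(U) = 4/3 - 1/(6*(6 + U)) (Q(U) = 4/3 - 1/(6*(U + 6)) = 4/3 - 1/(6*(6 + U)))
r = -63/4 (r = 3 + ((47 + 8*(-4))/(6*(6 - 4)) + 4*(-5)) = 3 + ((1/6)*(47 - 32)/2 - 20) = 3 + ((1/6)*(1/2)*15 - 20) = 3 + (5/4 - 20) = 3 - 75/4 = -63/4 ≈ -15.750)
(Y(3, r)*(-18))*s = ((3 - 63/4)*(-18))*45 = -51/4*(-18)*45 = (459/2)*45 = 20655/2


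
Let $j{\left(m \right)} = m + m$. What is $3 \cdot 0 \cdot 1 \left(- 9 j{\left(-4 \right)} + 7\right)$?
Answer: $0$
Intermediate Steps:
$j{\left(m \right)} = 2 m$
$3 \cdot 0 \cdot 1 \left(- 9 j{\left(-4 \right)} + 7\right) = 3 \cdot 0 \cdot 1 \left(- 9 \cdot 2 \left(-4\right) + 7\right) = 0 \cdot 1 \left(\left(-9\right) \left(-8\right) + 7\right) = 0 \left(72 + 7\right) = 0 \cdot 79 = 0$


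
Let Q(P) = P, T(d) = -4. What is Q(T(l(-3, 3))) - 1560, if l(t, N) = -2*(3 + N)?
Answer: -1564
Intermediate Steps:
l(t, N) = -6 - 2*N
Q(T(l(-3, 3))) - 1560 = -4 - 1560 = -1564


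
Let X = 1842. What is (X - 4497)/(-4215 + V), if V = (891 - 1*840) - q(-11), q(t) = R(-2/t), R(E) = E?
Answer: 29205/45806 ≈ 0.63758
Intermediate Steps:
q(t) = -2/t
V = 559/11 (V = (891 - 1*840) - (-2)/(-11) = (891 - 840) - (-2)*(-1)/11 = 51 - 1*2/11 = 51 - 2/11 = 559/11 ≈ 50.818)
(X - 4497)/(-4215 + V) = (1842 - 4497)/(-4215 + 559/11) = -2655/(-45806/11) = -2655*(-11/45806) = 29205/45806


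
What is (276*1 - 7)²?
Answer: 72361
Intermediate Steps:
(276*1 - 7)² = (276 - 7)² = 269² = 72361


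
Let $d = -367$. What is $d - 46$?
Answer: $-413$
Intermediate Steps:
$d - 46 = -367 - 46 = -413$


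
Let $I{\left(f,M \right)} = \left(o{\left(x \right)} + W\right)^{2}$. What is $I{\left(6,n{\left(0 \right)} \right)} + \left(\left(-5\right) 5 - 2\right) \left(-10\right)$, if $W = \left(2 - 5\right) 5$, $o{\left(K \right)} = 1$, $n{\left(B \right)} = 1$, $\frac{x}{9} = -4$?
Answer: $466$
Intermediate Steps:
$x = -36$ ($x = 9 \left(-4\right) = -36$)
$W = -15$ ($W = \left(-3\right) 5 = -15$)
$I{\left(f,M \right)} = 196$ ($I{\left(f,M \right)} = \left(1 - 15\right)^{2} = \left(-14\right)^{2} = 196$)
$I{\left(6,n{\left(0 \right)} \right)} + \left(\left(-5\right) 5 - 2\right) \left(-10\right) = 196 + \left(\left(-5\right) 5 - 2\right) \left(-10\right) = 196 + \left(-25 - 2\right) \left(-10\right) = 196 - -270 = 196 + 270 = 466$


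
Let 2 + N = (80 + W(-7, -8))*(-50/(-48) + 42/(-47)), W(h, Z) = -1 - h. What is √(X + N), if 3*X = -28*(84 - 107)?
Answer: 5*√79665/94 ≈ 15.013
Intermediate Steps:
X = 644/3 (X = (-28*(84 - 107))/3 = (-28*(-23))/3 = (⅓)*644 = 644/3 ≈ 214.67)
N = 6053/564 (N = -2 + (80 + (-1 - 1*(-7)))*(-50/(-48) + 42/(-47)) = -2 + (80 + (-1 + 7))*(-50*(-1/48) + 42*(-1/47)) = -2 + (80 + 6)*(25/24 - 42/47) = -2 + 86*(167/1128) = -2 + 7181/564 = 6053/564 ≈ 10.732)
√(X + N) = √(644/3 + 6053/564) = √(42375/188) = 5*√79665/94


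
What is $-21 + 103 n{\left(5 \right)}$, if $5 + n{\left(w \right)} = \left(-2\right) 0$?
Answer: $-536$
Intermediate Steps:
$n{\left(w \right)} = -5$ ($n{\left(w \right)} = -5 - 0 = -5 + 0 = -5$)
$-21 + 103 n{\left(5 \right)} = -21 + 103 \left(-5\right) = -21 - 515 = -536$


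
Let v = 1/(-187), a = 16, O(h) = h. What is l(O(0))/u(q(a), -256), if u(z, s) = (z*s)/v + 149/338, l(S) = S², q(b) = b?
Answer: 0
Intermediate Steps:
v = -1/187 ≈ -0.0053476
u(z, s) = 149/338 - 187*s*z (u(z, s) = (z*s)/(-1/187) + 149/338 = (s*z)*(-187) + 149*(1/338) = -187*s*z + 149/338 = 149/338 - 187*s*z)
l(O(0))/u(q(a), -256) = 0²/(149/338 - 187*(-256)*16) = 0/(149/338 + 765952) = 0/(258891925/338) = 0*(338/258891925) = 0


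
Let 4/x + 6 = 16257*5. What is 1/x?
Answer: 81279/4 ≈ 20320.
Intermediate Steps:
x = 4/81279 (x = 4/(-6 + 16257*5) = 4/(-6 + 81285) = 4/81279 ≈ 4.9213e-5)
1/x = 1/(4/81279) = 81279/4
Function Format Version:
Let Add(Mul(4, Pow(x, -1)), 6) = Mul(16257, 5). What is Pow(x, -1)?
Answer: Rational(81279, 4) ≈ 20320.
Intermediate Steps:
x = Rational(4, 81279) (x = Mul(4, Pow(Add(-6, Mul(16257, 5)), -1)) = Mul(4, Pow(Add(-6, 81285), -1)) = Mul(4, Pow(81279, -1)) = Mul(4, Rational(1, 81279)) = Rational(4, 81279) ≈ 4.9213e-5)
Pow(x, -1) = Pow(Rational(4, 81279), -1) = Rational(81279, 4)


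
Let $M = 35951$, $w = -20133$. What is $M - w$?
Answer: $56084$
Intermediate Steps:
$M - w = 35951 - -20133 = 35951 + 20133 = 56084$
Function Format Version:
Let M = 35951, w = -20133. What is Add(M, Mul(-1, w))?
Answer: 56084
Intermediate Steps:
Add(M, Mul(-1, w)) = Add(35951, Mul(-1, -20133)) = Add(35951, 20133) = 56084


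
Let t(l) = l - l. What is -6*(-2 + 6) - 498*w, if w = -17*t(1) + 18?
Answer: -8988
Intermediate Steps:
t(l) = 0
w = 18 (w = -17*0 + 18 = 0 + 18 = 18)
-6*(-2 + 6) - 498*w = -6*(-2 + 6) - 498*18 = -6*4 - 8964 = -24 - 8964 = -8988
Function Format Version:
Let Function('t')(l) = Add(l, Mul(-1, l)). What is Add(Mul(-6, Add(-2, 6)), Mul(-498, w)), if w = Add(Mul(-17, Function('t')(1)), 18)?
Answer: -8988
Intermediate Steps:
Function('t')(l) = 0
w = 18 (w = Add(Mul(-17, 0), 18) = Add(0, 18) = 18)
Add(Mul(-6, Add(-2, 6)), Mul(-498, w)) = Add(Mul(-6, Add(-2, 6)), Mul(-498, 18)) = Add(Mul(-6, 4), -8964) = Add(-24, -8964) = -8988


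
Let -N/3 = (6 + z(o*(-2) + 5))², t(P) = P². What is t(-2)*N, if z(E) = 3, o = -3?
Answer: -972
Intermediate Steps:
N = -243 (N = -3*(6 + 3)² = -3*9² = -3*81 = -243)
t(-2)*N = (-2)²*(-243) = 4*(-243) = -972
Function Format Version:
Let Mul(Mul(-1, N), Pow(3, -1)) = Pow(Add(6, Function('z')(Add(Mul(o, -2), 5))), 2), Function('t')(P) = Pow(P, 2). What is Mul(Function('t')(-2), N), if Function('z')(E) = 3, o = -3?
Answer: -972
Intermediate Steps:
N = -243 (N = Mul(-3, Pow(Add(6, 3), 2)) = Mul(-3, Pow(9, 2)) = Mul(-3, 81) = -243)
Mul(Function('t')(-2), N) = Mul(Pow(-2, 2), -243) = Mul(4, -243) = -972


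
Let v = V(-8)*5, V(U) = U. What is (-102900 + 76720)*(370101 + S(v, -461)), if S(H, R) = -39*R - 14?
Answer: -10159567880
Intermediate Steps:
v = -40 (v = -8*5 = -40)
S(H, R) = -14 - 39*R
(-102900 + 76720)*(370101 + S(v, -461)) = (-102900 + 76720)*(370101 + (-14 - 39*(-461))) = -26180*(370101 + (-14 + 17979)) = -26180*(370101 + 17965) = -26180*388066 = -10159567880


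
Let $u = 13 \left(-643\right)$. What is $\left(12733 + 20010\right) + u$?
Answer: $24384$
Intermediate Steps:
$u = -8359$
$\left(12733 + 20010\right) + u = \left(12733 + 20010\right) - 8359 = 32743 - 8359 = 24384$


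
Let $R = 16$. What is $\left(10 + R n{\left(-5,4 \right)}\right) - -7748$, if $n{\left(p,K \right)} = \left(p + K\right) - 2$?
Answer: $7710$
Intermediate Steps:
$n{\left(p,K \right)} = -2 + K + p$ ($n{\left(p,K \right)} = \left(K + p\right) - 2 = -2 + K + p$)
$\left(10 + R n{\left(-5,4 \right)}\right) - -7748 = \left(10 + 16 \left(-2 + 4 - 5\right)\right) - -7748 = \left(10 + 16 \left(-3\right)\right) + 7748 = \left(10 - 48\right) + 7748 = -38 + 7748 = 7710$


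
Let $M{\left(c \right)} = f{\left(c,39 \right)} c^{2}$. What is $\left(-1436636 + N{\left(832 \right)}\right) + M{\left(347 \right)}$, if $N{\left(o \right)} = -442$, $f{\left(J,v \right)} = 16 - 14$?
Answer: $-1196260$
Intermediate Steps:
$f{\left(J,v \right)} = 2$
$M{\left(c \right)} = 2 c^{2}$
$\left(-1436636 + N{\left(832 \right)}\right) + M{\left(347 \right)} = \left(-1436636 - 442\right) + 2 \cdot 347^{2} = -1437078 + 2 \cdot 120409 = -1437078 + 240818 = -1196260$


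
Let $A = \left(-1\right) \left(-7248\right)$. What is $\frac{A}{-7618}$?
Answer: $- \frac{3624}{3809} \approx -0.95143$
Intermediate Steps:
$A = 7248$
$\frac{A}{-7618} = \frac{7248}{-7618} = 7248 \left(- \frac{1}{7618}\right) = - \frac{3624}{3809}$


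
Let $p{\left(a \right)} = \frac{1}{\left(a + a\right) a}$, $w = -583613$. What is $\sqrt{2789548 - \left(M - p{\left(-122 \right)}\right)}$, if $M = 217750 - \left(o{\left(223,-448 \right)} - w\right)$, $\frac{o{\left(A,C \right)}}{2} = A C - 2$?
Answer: $\frac{\sqrt{175964542066}}{244} \approx 1719.2$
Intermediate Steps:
$o{\left(A,C \right)} = -4 + 2 A C$ ($o{\left(A,C \right)} = 2 \left(A C - 2\right) = 2 \left(-2 + A C\right) = -4 + 2 A C$)
$p{\left(a \right)} = \frac{1}{2 a^{2}}$ ($p{\left(a \right)} = \frac{1}{2 a a} = \frac{\frac{1}{2} \frac{1}{a}}{a} = \frac{1}{2 a^{2}}$)
$M = -166051$ ($M = 217750 - \left(\left(-4 + 2 \cdot 223 \left(-448\right)\right) - -583613\right) = 217750 - \left(\left(-4 - 199808\right) + 583613\right) = 217750 - \left(-199812 + 583613\right) = 217750 - 383801 = -166051$)
$\sqrt{2789548 - \left(M - p{\left(-122 \right)}\right)} = \sqrt{2789548 + \left(\frac{1}{2 \cdot 14884} - -166051\right)} = \sqrt{2789548 + \left(\frac{1}{2} \cdot \frac{1}{14884} + 166051\right)} = \sqrt{2789548 + \left(\frac{1}{29768} + 166051\right)} = \sqrt{2789548 + \frac{4943006169}{29768}} = \sqrt{\frac{87982271033}{29768}} = \frac{\sqrt{175964542066}}{244}$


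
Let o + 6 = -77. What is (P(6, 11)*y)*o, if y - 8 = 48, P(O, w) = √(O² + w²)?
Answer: -4648*√157 ≈ -58239.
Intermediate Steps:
o = -83 (o = -6 - 77 = -83)
y = 56 (y = 8 + 48 = 56)
(P(6, 11)*y)*o = (√(6² + 11²)*56)*(-83) = (√(36 + 121)*56)*(-83) = (√157*56)*(-83) = (56*√157)*(-83) = -4648*√157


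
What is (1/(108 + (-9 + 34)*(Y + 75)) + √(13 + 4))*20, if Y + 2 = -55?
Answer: 10/279 + 20*√17 ≈ 82.498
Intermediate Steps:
Y = -57 (Y = -2 - 55 = -57)
(1/(108 + (-9 + 34)*(Y + 75)) + √(13 + 4))*20 = (1/(108 + (-9 + 34)*(-57 + 75)) + √(13 + 4))*20 = (1/(108 + 25*18) + √17)*20 = (1/(108 + 450) + √17)*20 = (1/558 + √17)*20 = 10/279 + 20*√17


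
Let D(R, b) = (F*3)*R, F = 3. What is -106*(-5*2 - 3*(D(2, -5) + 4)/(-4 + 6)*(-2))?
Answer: -5936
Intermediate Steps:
D(R, b) = 9*R (D(R, b) = (3*3)*R = 9*R)
-106*(-5*2 - 3*(D(2, -5) + 4)/(-4 + 6)*(-2)) = -106*(-5*2 - 3*(9*2 + 4)/(-4 + 6)*(-2)) = -106*(-10 - 3*(18 + 4)/2*(-2)) = -106*(-10 - 66/2*(-2)) = -106*(-10 - 3*11*(-2)) = -106*(-10 - 33*(-2)) = -106*(-10 + 66) = -106*56 = -5936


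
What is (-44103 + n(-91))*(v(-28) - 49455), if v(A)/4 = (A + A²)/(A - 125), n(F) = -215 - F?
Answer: 37198047117/17 ≈ 2.1881e+9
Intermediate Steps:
v(A) = 4*(A + A²)/(-125 + A) (v(A) = 4*((A + A²)/(A - 125)) = 4*((A + A²)/(-125 + A)) = 4*(A + A²)/(-125 + A))
(-44103 + n(-91))*(v(-28) - 49455) = (-44103 + (-215 - 1*(-91)))*(4*(-28)*(1 - 28)/(-125 - 28) - 49455) = (-44103 + (-215 + 91))*(4*(-28)*(-27)/(-153) - 49455) = (-44103 - 124)*(4*(-28)*(-1/153)*(-27) - 49455) = -44227*(-336/17 - 49455) = -44227*(-841071/17) = 37198047117/17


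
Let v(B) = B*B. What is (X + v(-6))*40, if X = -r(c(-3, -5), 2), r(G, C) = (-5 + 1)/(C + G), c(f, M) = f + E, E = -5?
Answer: 4240/3 ≈ 1413.3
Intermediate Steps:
c(f, M) = -5 + f (c(f, M) = f - 5 = -5 + f)
v(B) = B**2
r(G, C) = -4/(C + G)
X = -2/3 (X = -(-4)/(2 + (-5 - 3)) = -(-4)/(2 - 8) = -(-4)/(-6) = -(-4)*(-1)/6 = -1*2/3 = -2/3 ≈ -0.66667)
(X + v(-6))*40 = (-2/3 + (-6)**2)*40 = (-2/3 + 36)*40 = (106/3)*40 = 4240/3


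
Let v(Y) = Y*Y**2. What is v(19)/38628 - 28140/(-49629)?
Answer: 475799077/639023004 ≈ 0.74457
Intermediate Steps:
v(Y) = Y**3
v(19)/38628 - 28140/(-49629) = 19**3/38628 - 28140/(-49629) = 6859*(1/38628) - 28140*(-1/49629) = 6859/38628 + 9380/16543 = 475799077/639023004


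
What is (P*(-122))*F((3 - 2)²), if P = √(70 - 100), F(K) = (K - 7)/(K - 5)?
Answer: -183*I*√30 ≈ -1002.3*I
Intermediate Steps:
F(K) = (-7 + K)/(-5 + K)
P = I*√30 (P = √(-30) = I*√30 ≈ 5.4772*I)
(P*(-122))*F((3 - 2)²) = ((I*√30)*(-122))*((-7 + (3 - 2)²)/(-5 + (3 - 2)²)) = (-122*I*√30)*((-7 + 1²)/(-5 + 1²)) = (-122*I*√30)*((-7 + 1)/(-5 + 1)) = (-122*I*√30)*(-6/(-4)) = (-122*I*√30)*(-¼*(-6)) = -122*I*√30*(3/2) = -183*I*√30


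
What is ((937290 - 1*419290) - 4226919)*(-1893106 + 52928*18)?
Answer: 3487874845438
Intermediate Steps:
((937290 - 1*419290) - 4226919)*(-1893106 + 52928*18) = ((937290 - 419290) - 4226919)*(-1893106 + 952704) = (518000 - 4226919)*(-940402) = -3708919*(-940402) = 3487874845438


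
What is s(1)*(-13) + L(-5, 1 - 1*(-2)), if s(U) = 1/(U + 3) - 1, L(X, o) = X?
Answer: 19/4 ≈ 4.7500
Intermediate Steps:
s(U) = -1 + 1/(3 + U) (s(U) = 1/(3 + U) - 1 = -1 + 1/(3 + U))
s(1)*(-13) + L(-5, 1 - 1*(-2)) = ((-2 - 1*1)/(3 + 1))*(-13) - 5 = ((-2 - 1)/4)*(-13) - 5 = ((¼)*(-3))*(-13) - 5 = -¾*(-13) - 5 = 39/4 - 5 = 19/4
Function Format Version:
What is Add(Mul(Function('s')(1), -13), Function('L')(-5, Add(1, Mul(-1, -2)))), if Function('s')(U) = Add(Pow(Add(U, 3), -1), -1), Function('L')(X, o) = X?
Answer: Rational(19, 4) ≈ 4.7500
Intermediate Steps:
Function('s')(U) = Add(-1, Pow(Add(3, U), -1)) (Function('s')(U) = Add(Pow(Add(3, U), -1), -1) = Add(-1, Pow(Add(3, U), -1)))
Add(Mul(Function('s')(1), -13), Function('L')(-5, Add(1, Mul(-1, -2)))) = Add(Mul(Mul(Pow(Add(3, 1), -1), Add(-2, Mul(-1, 1))), -13), -5) = Add(Mul(Mul(Pow(4, -1), Add(-2, -1)), -13), -5) = Add(Mul(Mul(Rational(1, 4), -3), -13), -5) = Add(Mul(Rational(-3, 4), -13), -5) = Add(Rational(39, 4), -5) = Rational(19, 4)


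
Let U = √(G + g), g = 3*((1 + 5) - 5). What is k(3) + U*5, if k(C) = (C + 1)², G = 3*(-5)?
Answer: 16 + 10*I*√3 ≈ 16.0 + 17.32*I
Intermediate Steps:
G = -15
g = 3 (g = 3*(6 - 5) = 3*1 = 3)
k(C) = (1 + C)²
U = 2*I*√3 (U = √(-15 + 3) = √(-12) = 2*I*√3 ≈ 3.4641*I)
k(3) + U*5 = (1 + 3)² + (2*I*√3)*5 = 4² + 10*I*√3 = 16 + 10*I*√3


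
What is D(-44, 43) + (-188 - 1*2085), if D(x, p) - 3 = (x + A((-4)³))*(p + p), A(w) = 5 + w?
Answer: -11128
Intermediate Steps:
D(x, p) = 3 + 2*p*(-59 + x) (D(x, p) = 3 + (x + (5 + (-4)³))*(p + p) = 3 + (x + (5 - 64))*(2*p) = 3 + (x - 59)*(2*p) = 3 + (-59 + x)*(2*p) = 3 + 2*p*(-59 + x))
D(-44, 43) + (-188 - 1*2085) = (3 - 118*43 + 2*43*(-44)) + (-188 - 1*2085) = (3 - 5074 - 3784) + (-188 - 2085) = -8855 - 2273 = -11128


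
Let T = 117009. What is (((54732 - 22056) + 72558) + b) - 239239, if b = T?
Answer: -16996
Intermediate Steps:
b = 117009
(((54732 - 22056) + 72558) + b) - 239239 = (((54732 - 22056) + 72558) + 117009) - 239239 = ((32676 + 72558) + 117009) - 239239 = (105234 + 117009) - 239239 = 222243 - 239239 = -16996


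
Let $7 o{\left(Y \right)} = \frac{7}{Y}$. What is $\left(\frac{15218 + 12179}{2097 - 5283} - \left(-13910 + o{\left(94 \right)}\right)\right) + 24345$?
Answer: $\frac{2863545479}{74871} \approx 38246.0$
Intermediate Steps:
$o{\left(Y \right)} = \frac{1}{Y}$ ($o{\left(Y \right)} = \frac{7 \frac{1}{Y}}{7} = \frac{1}{Y}$)
$\left(\frac{15218 + 12179}{2097 - 5283} - \left(-13910 + o{\left(94 \right)}\right)\right) + 24345 = \left(\frac{15218 + 12179}{2097 - 5283} + \left(13910 - \frac{1}{94}\right)\right) + 24345 = \left(\frac{27397}{-3186} + \left(13910 - \frac{1}{94}\right)\right) + 24345 = \left(27397 \left(- \frac{1}{3186}\right) + \left(13910 - \frac{1}{94}\right)\right) + 24345 = \left(- \frac{27397}{3186} + \frac{1307539}{94}\right) + 24345 = \frac{1040810984}{74871} + 24345 = \frac{2863545479}{74871}$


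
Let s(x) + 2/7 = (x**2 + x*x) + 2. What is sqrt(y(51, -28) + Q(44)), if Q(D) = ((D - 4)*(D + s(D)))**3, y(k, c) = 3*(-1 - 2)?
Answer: sqrt(9239966884298730391)/49 ≈ 6.2035e+7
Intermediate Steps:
y(k, c) = -9 (y(k, c) = 3*(-3) = -9)
s(x) = 12/7 + 2*x**2 (s(x) = -2/7 + ((x**2 + x*x) + 2) = -2/7 + ((x**2 + x**2) + 2) = -2/7 + (2*x**2 + 2) = -2/7 + (2 + 2*x**2) = 12/7 + 2*x**2)
Q(D) = (-4 + D)**3*(12/7 + D + 2*D**2)**3 (Q(D) = ((D - 4)*(D + (12/7 + 2*D**2)))**3 = ((-4 + D)*(12/7 + D + 2*D**2))**3 = (-4 + D)**3*(12/7 + D + 2*D**2)**3)
sqrt(y(51, -28) + Q(44)) = sqrt(-9 + (-4 + 44)**3*(12 + 7*44 + 14*44**2)**3/343) = sqrt(-9 + (1/343)*40**3*(12 + 308 + 14*1936)**3) = sqrt(-9 + (1/343)*64000*(12 + 308 + 27104)**3) = sqrt(-9 + (1/343)*64000*27424**3) = sqrt(-9 + (1/343)*64000*20624926081024) = sqrt(-9 + 1319995269185536000/343) = sqrt(1319995269185532913/343) = sqrt(9239966884298730391)/49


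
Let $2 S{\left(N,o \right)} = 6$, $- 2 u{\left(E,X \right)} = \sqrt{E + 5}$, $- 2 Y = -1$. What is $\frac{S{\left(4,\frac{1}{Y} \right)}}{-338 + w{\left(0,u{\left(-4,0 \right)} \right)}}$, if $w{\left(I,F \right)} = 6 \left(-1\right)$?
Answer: $- \frac{3}{344} \approx -0.0087209$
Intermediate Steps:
$Y = \frac{1}{2}$ ($Y = \left(- \frac{1}{2}\right) \left(-1\right) = \frac{1}{2} \approx 0.5$)
$u{\left(E,X \right)} = - \frac{\sqrt{5 + E}}{2}$ ($u{\left(E,X \right)} = - \frac{\sqrt{E + 5}}{2} = - \frac{\sqrt{5 + E}}{2}$)
$S{\left(N,o \right)} = 3$ ($S{\left(N,o \right)} = \frac{1}{2} \cdot 6 = 3$)
$w{\left(I,F \right)} = -6$
$\frac{S{\left(4,\frac{1}{Y} \right)}}{-338 + w{\left(0,u{\left(-4,0 \right)} \right)}} = \frac{3}{-338 - 6} = \frac{3}{-344} = 3 \left(- \frac{1}{344}\right) = - \frac{3}{344}$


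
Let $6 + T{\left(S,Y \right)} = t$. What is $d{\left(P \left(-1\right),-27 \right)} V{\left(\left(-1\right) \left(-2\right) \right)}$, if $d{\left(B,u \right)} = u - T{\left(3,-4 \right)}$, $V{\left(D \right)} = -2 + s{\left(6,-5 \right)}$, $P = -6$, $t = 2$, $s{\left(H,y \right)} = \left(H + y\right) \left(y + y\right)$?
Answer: $276$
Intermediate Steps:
$s{\left(H,y \right)} = 2 y \left(H + y\right)$ ($s{\left(H,y \right)} = \left(H + y\right) 2 y = 2 y \left(H + y\right)$)
$T{\left(S,Y \right)} = -4$ ($T{\left(S,Y \right)} = -6 + 2 = -4$)
$V{\left(D \right)} = -12$ ($V{\left(D \right)} = -2 + 2 \left(-5\right) \left(6 - 5\right) = -2 + 2 \left(-5\right) 1 = -2 - 10 = -12$)
$d{\left(B,u \right)} = 4 + u$ ($d{\left(B,u \right)} = u - -4 = u + 4 = 4 + u$)
$d{\left(P \left(-1\right),-27 \right)} V{\left(\left(-1\right) \left(-2\right) \right)} = \left(4 - 27\right) \left(-12\right) = \left(-23\right) \left(-12\right) = 276$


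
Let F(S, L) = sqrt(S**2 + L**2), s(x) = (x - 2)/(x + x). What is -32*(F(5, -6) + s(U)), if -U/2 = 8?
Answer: -18 - 32*sqrt(61) ≈ -267.93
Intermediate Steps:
U = -16 (U = -2*8 = -16)
s(x) = (-2 + x)/(2*x) (s(x) = (-2 + x)/((2*x)) = (-2 + x)*(1/(2*x)) = (-2 + x)/(2*x))
F(S, L) = sqrt(L**2 + S**2)
-32*(F(5, -6) + s(U)) = -32*(sqrt((-6)**2 + 5**2) + (1/2)*(-2 - 16)/(-16)) = -32*(sqrt(36 + 25) + (1/2)*(-1/16)*(-18)) = -32*(sqrt(61) + 9/16) = -32*(9/16 + sqrt(61)) = -18 - 32*sqrt(61)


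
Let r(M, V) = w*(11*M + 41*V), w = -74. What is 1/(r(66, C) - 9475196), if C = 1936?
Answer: -1/15402744 ≈ -6.4923e-8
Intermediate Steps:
r(M, V) = -3034*V - 814*M (r(M, V) = -74*(11*M + 41*V) = -3034*V - 814*M)
1/(r(66, C) - 9475196) = 1/((-3034*1936 - 814*66) - 9475196) = 1/((-5873824 - 53724) - 9475196) = 1/(-5927548 - 9475196) = 1/(-15402744) = -1/15402744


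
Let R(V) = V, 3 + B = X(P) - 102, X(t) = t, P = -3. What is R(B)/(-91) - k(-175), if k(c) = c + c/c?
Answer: 15942/91 ≈ 175.19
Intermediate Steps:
B = -108 (B = -3 + (-3 - 102) = -3 - 105 = -108)
k(c) = 1 + c (k(c) = c + 1 = 1 + c)
R(B)/(-91) - k(-175) = -108/(-91) - (1 - 175) = -108*(-1/91) - 1*(-174) = 108/91 + 174 = 15942/91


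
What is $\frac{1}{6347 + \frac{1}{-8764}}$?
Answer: $\frac{8764}{55625107} \approx 0.00015755$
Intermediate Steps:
$\frac{1}{6347 + \frac{1}{-8764}} = \frac{1}{6347 - \frac{1}{8764}} = \frac{1}{\frac{55625107}{8764}} = \frac{8764}{55625107}$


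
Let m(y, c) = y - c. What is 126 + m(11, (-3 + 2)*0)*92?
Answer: 1138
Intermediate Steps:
126 + m(11, (-3 + 2)*0)*92 = 126 + (11 - (-3 + 2)*0)*92 = 126 + (11 - (-1)*0)*92 = 126 + (11 - 1*0)*92 = 126 + (11 + 0)*92 = 126 + 11*92 = 126 + 1012 = 1138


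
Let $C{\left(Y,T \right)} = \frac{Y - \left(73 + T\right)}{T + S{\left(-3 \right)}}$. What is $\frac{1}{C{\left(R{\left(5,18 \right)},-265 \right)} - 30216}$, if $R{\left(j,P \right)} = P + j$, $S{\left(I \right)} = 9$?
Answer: $- \frac{256}{7735511} \approx -3.3094 \cdot 10^{-5}$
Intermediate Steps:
$C{\left(Y,T \right)} = \frac{-73 + Y - T}{9 + T}$ ($C{\left(Y,T \right)} = \frac{Y - \left(73 + T\right)}{T + 9} = \frac{Y - \left(73 + T\right)}{9 + T} = \frac{-73 + Y - T}{9 + T}$)
$\frac{1}{C{\left(R{\left(5,18 \right)},-265 \right)} - 30216} = \frac{1}{\frac{-73 + \left(18 + 5\right) - -265}{9 - 265} - 30216} = \frac{1}{\frac{-73 + 23 + 265}{-256} - 30216} = \frac{1}{\left(- \frac{1}{256}\right) 215 - 30216} = \frac{1}{- \frac{215}{256} - 30216} = \frac{1}{- \frac{7735511}{256}} = - \frac{256}{7735511}$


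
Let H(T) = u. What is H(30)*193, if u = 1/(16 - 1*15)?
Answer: 193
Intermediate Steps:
u = 1 (u = 1/(16 - 15) = 1/1 = 1)
H(T) = 1
H(30)*193 = 1*193 = 193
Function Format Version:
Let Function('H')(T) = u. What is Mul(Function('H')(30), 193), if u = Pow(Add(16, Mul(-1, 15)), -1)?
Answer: 193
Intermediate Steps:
u = 1 (u = Pow(Add(16, -15), -1) = Pow(1, -1) = 1)
Function('H')(T) = 1
Mul(Function('H')(30), 193) = Mul(1, 193) = 193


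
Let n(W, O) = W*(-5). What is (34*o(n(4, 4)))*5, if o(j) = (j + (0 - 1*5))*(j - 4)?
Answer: 102000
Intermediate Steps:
n(W, O) = -5*W
o(j) = (-5 + j)*(-4 + j) (o(j) = (j + (0 - 5))*(-4 + j) = (j - 5)*(-4 + j) = (-5 + j)*(-4 + j))
(34*o(n(4, 4)))*5 = (34*(20 + (-5*4)² - (-45)*4))*5 = (34*(20 + (-20)² - 9*(-20)))*5 = (34*(20 + 400 + 180))*5 = (34*600)*5 = 20400*5 = 102000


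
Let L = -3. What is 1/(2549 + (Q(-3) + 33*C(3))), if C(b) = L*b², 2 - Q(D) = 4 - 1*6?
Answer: 1/1662 ≈ 0.00060168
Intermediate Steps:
Q(D) = 4 (Q(D) = 2 - (4 - 1*6) = 2 - (4 - 6) = 2 - 1*(-2) = 2 + 2 = 4)
C(b) = -3*b²
1/(2549 + (Q(-3) + 33*C(3))) = 1/(2549 + (4 + 33*(-3*3²))) = 1/(2549 + (4 + 33*(-3*9))) = 1/(2549 + (4 + 33*(-27))) = 1/(2549 + (4 - 891)) = 1/(2549 - 887) = 1/1662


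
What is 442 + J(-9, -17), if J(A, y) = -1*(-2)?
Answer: 444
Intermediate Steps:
J(A, y) = 2
442 + J(-9, -17) = 442 + 2 = 444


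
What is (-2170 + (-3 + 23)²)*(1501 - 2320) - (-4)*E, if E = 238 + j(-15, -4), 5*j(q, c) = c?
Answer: 7252894/5 ≈ 1.4506e+6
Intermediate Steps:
j(q, c) = c/5
E = 1186/5 (E = 238 + (⅕)*(-4) = 238 - ⅘ = 1186/5 ≈ 237.20)
(-2170 + (-3 + 23)²)*(1501 - 2320) - (-4)*E = (-2170 + (-3 + 23)²)*(1501 - 2320) - (-4)*1186/5 = (-2170 + 20²)*(-819) - 1*(-4744/5) = (-2170 + 400)*(-819) + 4744/5 = -1770*(-819) + 4744/5 = 1449630 + 4744/5 = 7252894/5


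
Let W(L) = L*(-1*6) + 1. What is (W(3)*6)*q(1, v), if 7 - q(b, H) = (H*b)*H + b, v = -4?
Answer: 1020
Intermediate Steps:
q(b, H) = 7 - b - b*H**2 (q(b, H) = 7 - ((H*b)*H + b) = 7 - (b*H**2 + b) = 7 - (b + b*H**2) = 7 + (-b - b*H**2) = 7 - b - b*H**2)
W(L) = 1 - 6*L (W(L) = L*(-6) + 1 = -6*L + 1 = 1 - 6*L)
(W(3)*6)*q(1, v) = ((1 - 6*3)*6)*(7 - 1*1 - 1*1*(-4)**2) = ((1 - 18)*6)*(7 - 1 - 1*1*16) = (-17*6)*(7 - 1 - 16) = -102*(-10) = 1020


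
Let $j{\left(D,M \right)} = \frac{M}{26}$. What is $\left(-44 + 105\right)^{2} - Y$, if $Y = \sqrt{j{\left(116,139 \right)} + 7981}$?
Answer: $3721 - \frac{\sqrt{5398770}}{26} \approx 3631.6$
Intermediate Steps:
$j{\left(D,M \right)} = \frac{M}{26}$ ($j{\left(D,M \right)} = M \frac{1}{26} = \frac{M}{26}$)
$Y = \frac{\sqrt{5398770}}{26}$ ($Y = \sqrt{\frac{1}{26} \cdot 139 + 7981} = \sqrt{\frac{139}{26} + 7981} = \sqrt{\frac{207645}{26}} = \frac{\sqrt{5398770}}{26} \approx 89.366$)
$\left(-44 + 105\right)^{2} - Y = \left(-44 + 105\right)^{2} - \frac{\sqrt{5398770}}{26} = 61^{2} - \frac{\sqrt{5398770}}{26} = 3721 - \frac{\sqrt{5398770}}{26}$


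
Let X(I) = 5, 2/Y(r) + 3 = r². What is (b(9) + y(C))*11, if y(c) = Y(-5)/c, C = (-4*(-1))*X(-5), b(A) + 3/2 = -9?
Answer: -2309/20 ≈ -115.45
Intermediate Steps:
Y(r) = 2/(-3 + r²)
b(A) = -21/2 (b(A) = -3/2 - 9 = -21/2)
C = 20 (C = -4*(-1)*5 = 4*5 = 20)
y(c) = 1/(11*c) (y(c) = (2/(-3 + (-5)²))/c = (2/(-3 + 25))/c = (2/22)/c = (2*(1/22))/c = 1/(11*c))
(b(9) + y(C))*11 = (-21/2 + (1/11)/20)*11 = (-21/2 + (1/11)*(1/20))*11 = (-21/2 + 1/220)*11 = -2309/220*11 = -2309/20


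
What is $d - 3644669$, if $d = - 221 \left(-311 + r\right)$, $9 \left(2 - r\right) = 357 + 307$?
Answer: $- \frac{32040676}{9} \approx -3.5601 \cdot 10^{6}$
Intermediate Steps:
$r = - \frac{646}{9}$ ($r = 2 - \frac{357 + 307}{9} = 2 - \frac{664}{9} = - \frac{646}{9} \approx -71.778$)
$d = \frac{761345}{9}$ ($d = - 221 \left(-311 - \frac{646}{9}\right) = \left(-221\right) \left(- \frac{3445}{9}\right) = \frac{761345}{9} \approx 84594.0$)
$d - 3644669 = \frac{761345}{9} - 3644669 = - \frac{32040676}{9}$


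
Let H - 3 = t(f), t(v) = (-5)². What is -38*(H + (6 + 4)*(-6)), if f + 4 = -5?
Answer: 1216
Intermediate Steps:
f = -9 (f = -4 - 5 = -9)
t(v) = 25
H = 28 (H = 3 + 25 = 28)
-38*(H + (6 + 4)*(-6)) = -38*(28 + (6 + 4)*(-6)) = -38*(28 + 10*(-6)) = -38*(28 - 60) = -38*(-32) = 1216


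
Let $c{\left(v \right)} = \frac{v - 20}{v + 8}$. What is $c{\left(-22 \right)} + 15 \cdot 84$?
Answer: $1263$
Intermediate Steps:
$c{\left(v \right)} = \frac{-20 + v}{8 + v}$
$c{\left(-22 \right)} + 15 \cdot 84 = \frac{-20 - 22}{8 - 22} + 15 \cdot 84 = \frac{1}{-14} \left(-42\right) + 1260 = \left(- \frac{1}{14}\right) \left(-42\right) + 1260 = 3 + 1260 = 1263$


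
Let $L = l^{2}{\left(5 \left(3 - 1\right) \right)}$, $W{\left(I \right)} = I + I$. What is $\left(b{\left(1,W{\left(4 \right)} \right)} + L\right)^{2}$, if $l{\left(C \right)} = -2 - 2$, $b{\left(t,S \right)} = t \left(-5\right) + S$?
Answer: $361$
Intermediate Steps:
$W{\left(I \right)} = 2 I$
$b{\left(t,S \right)} = S - 5 t$ ($b{\left(t,S \right)} = - 5 t + S = S - 5 t$)
$l{\left(C \right)} = -4$
$L = 16$ ($L = \left(-4\right)^{2} = 16$)
$\left(b{\left(1,W{\left(4 \right)} \right)} + L\right)^{2} = \left(\left(2 \cdot 4 - 5\right) + 16\right)^{2} = \left(\left(8 - 5\right) + 16\right)^{2} = \left(3 + 16\right)^{2} = 19^{2} = 361$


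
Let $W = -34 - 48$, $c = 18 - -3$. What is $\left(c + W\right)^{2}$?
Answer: $3721$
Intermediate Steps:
$c = 21$ ($c = 18 + 3 = 21$)
$W = -82$ ($W = -34 - 48 = -82$)
$\left(c + W\right)^{2} = \left(21 - 82\right)^{2} = \left(-61\right)^{2} = 3721$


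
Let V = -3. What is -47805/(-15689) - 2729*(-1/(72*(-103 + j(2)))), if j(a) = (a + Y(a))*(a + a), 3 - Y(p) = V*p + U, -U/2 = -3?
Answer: 242867399/93757464 ≈ 2.5904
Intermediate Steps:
U = 6 (U = -2*(-3) = 6)
Y(p) = -3 + 3*p (Y(p) = 3 - (-3*p + 6) = 3 - (6 - 3*p) = 3 + (-6 + 3*p) = -3 + 3*p)
j(a) = 2*a*(-3 + 4*a) (j(a) = (a + (-3 + 3*a))*(a + a) = (-3 + 4*a)*(2*a) = 2*a*(-3 + 4*a))
-47805/(-15689) - 2729*(-1/(72*(-103 + j(2)))) = -47805/(-15689) - 2729*(-1/(72*(-103 + 2*2*(-3 + 4*2)))) = -47805*(-1/15689) - 2729*(-1/(72*(-103 + 2*2*(-3 + 8)))) = 47805/15689 - 2729*(-1/(72*(-103 + 2*2*5))) = 47805/15689 - 2729*(-1/(72*(-103 + 20))) = 47805/15689 - 2729/((-72*(-83))) = 47805/15689 - 2729/5976 = 242867399/93757464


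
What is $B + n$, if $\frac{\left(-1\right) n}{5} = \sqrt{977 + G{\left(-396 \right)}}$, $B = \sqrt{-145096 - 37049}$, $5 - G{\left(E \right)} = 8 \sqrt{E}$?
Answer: $- 5 \sqrt{982 - 48 i \sqrt{11}} + i \sqrt{182145} \approx -157.2 + 439.44 i$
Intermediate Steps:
$G{\left(E \right)} = 5 - 8 \sqrt{E}$
$B = i \sqrt{182145}$ ($B = \sqrt{-182145} = i \sqrt{182145} \approx 426.78 i$)
$n = - 5 \sqrt{982 - 48 i \sqrt{11}}$ ($n = - 5 \sqrt{977 + \left(5 - 8 \sqrt{-396}\right)} = - 5 \sqrt{977 + \left(5 - 8 \cdot 6 i \sqrt{11}\right)} = - 5 \sqrt{977 + \left(5 - 48 i \sqrt{11}\right)} = - 5 \sqrt{982 - 48 i \sqrt{11}} \approx -157.2 + 12.659 i$)
$B + n = i \sqrt{182145} - 5 \sqrt{982 - 48 i \sqrt{11}} = - 5 \sqrt{982 - 48 i \sqrt{11}} + i \sqrt{182145}$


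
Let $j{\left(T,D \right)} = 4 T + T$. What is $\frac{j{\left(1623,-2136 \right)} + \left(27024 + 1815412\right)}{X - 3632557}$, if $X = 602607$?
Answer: $- \frac{1850551}{3029950} \approx -0.61075$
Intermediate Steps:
$j{\left(T,D \right)} = 5 T$
$\frac{j{\left(1623,-2136 \right)} + \left(27024 + 1815412\right)}{X - 3632557} = \frac{5 \cdot 1623 + \left(27024 + 1815412\right)}{602607 - 3632557} = \frac{8115 + 1842436}{-3029950} = 1850551 \left(- \frac{1}{3029950}\right) = - \frac{1850551}{3029950}$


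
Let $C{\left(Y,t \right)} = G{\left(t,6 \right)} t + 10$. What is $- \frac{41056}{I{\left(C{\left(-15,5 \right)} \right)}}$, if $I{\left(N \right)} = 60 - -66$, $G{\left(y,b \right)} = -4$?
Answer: $- \frac{20528}{63} \approx -325.84$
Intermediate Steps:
$C{\left(Y,t \right)} = 10 - 4 t$ ($C{\left(Y,t \right)} = - 4 t + 10 = 10 - 4 t$)
$I{\left(N \right)} = 126$ ($I{\left(N \right)} = 60 + 66 = 126$)
$- \frac{41056}{I{\left(C{\left(-15,5 \right)} \right)}} = - \frac{41056}{126} = \left(-41056\right) \frac{1}{126} = - \frac{20528}{63}$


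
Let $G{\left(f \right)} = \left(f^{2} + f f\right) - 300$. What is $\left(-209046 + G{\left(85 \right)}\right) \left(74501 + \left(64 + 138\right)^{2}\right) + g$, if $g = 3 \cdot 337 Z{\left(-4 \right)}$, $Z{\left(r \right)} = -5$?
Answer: $-22472488335$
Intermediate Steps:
$g = -5055$ ($g = 3 \cdot 337 \left(-5\right) = 1011 \left(-5\right) = -5055$)
$G{\left(f \right)} = -300 + 2 f^{2}$ ($G{\left(f \right)} = \left(f^{2} + f^{2}\right) - 300 = 2 f^{2} - 300 = -300 + 2 f^{2}$)
$\left(-209046 + G{\left(85 \right)}\right) \left(74501 + \left(64 + 138\right)^{2}\right) + g = \left(-209046 - \left(300 - 2 \cdot 85^{2}\right)\right) \left(74501 + \left(64 + 138\right)^{2}\right) - 5055 = \left(-209046 + \left(-300 + 2 \cdot 7225\right)\right) \left(74501 + 202^{2}\right) - 5055 = \left(-209046 + \left(-300 + 14450\right)\right) \left(74501 + 40804\right) - 5055 = \left(-209046 + 14150\right) 115305 - 5055 = \left(-194896\right) 115305 - 5055 = -22472483280 - 5055 = -22472488335$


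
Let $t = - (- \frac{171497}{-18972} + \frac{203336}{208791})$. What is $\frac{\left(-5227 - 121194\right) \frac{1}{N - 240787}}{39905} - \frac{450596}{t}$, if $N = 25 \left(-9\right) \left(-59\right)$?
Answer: $\frac{1800534040670470638957091}{40012299846058234760} \approx 45000.0$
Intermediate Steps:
$N = 13275$ ($N = \left(-225\right) \left(-59\right) = 13275$)
$t = - \frac{4407191191}{440131428}$ ($t = - (\left(-171497\right) \left(- \frac{1}{18972}\right) + 203336 \cdot \frac{1}{208791}) = - (\frac{171497}{18972} + \frac{203336}{208791}) = \left(-1\right) \frac{4407191191}{440131428} = - \frac{4407191191}{440131428} \approx -10.013$)
$\frac{\left(-5227 - 121194\right) \frac{1}{N - 240787}}{39905} - \frac{450596}{t} = \frac{\left(-5227 - 121194\right) \frac{1}{13275 - 240787}}{39905} - \frac{450596}{- \frac{4407191191}{440131428}} = - \frac{126421}{-227512} \cdot \frac{1}{39905} - - \frac{198321460931088}{4407191191} = \left(-126421\right) \left(- \frac{1}{227512}\right) \frac{1}{39905} + \frac{198321460931088}{4407191191} = \frac{126421}{227512} \cdot \frac{1}{39905} + \frac{198321460931088}{4407191191} = \frac{126421}{9078866360} + \frac{198321460931088}{4407191191} = \frac{1800534040670470638957091}{40012299846058234760}$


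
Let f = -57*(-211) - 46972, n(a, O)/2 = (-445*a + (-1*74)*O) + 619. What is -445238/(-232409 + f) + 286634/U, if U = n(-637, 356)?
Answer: 76536007669/34453909980 ≈ 2.2214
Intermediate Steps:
n(a, O) = 1238 - 890*a - 148*O (n(a, O) = 2*((-445*a + (-1*74)*O) + 619) = 2*((-445*a - 74*O) + 619) = 2*(619 - 445*a - 74*O) = 1238 - 890*a - 148*O)
U = 515480 (U = 1238 - 890*(-637) - 148*356 = 1238 + 566930 - 52688 = 515480)
f = -34945 (f = 12027 - 46972 = -34945)
-445238/(-232409 + f) + 286634/U = -445238/(-232409 - 34945) + 286634/515480 = -445238/(-267354) + 286634*(1/515480) = -445238*(-1/267354) + 143317/257740 = 222619/133677 + 143317/257740 = 76536007669/34453909980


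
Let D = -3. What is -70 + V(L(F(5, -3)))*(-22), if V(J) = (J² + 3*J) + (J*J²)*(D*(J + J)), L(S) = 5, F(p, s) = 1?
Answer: 81550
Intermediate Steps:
V(J) = J² - 6*J⁴ + 3*J (V(J) = (J² + 3*J) + (J*J²)*(-3*(J + J)) = (J² + 3*J) + J³*(-6*J) = (J² + 3*J) - 6*J⁴ = J² - 6*J⁴ + 3*J)
-70 + V(L(F(5, -3)))*(-22) = -70 + (5*(3 + 5 - 6*5³))*(-22) = -70 + (5*(3 + 5 - 6*125))*(-22) = -70 + (5*(3 + 5 - 750))*(-22) = -70 + (5*(-742))*(-22) = -70 - 3710*(-22) = -70 + 81620 = 81550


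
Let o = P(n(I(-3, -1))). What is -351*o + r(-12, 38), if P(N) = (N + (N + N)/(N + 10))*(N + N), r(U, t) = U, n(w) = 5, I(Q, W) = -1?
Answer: -19902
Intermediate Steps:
P(N) = 2*N*(N + 2*N/(10 + N)) (P(N) = (N + (2*N)/(10 + N))*(2*N) = (N + 2*N/(10 + N))*(2*N) = 2*N*(N + 2*N/(10 + N)))
o = 170/3 (o = 2*5**2*(12 + 5)/(10 + 5) = 2*25*17/15 = 2*25*(1/15)*17 = 170/3 ≈ 56.667)
-351*o + r(-12, 38) = -351*170/3 - 12 = -19890 - 12 = -19902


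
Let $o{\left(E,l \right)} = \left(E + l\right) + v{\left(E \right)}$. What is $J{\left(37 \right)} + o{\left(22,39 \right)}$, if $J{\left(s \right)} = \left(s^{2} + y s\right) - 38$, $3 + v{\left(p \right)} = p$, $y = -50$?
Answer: $-439$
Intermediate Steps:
$v{\left(p \right)} = -3 + p$
$o{\left(E,l \right)} = -3 + l + 2 E$ ($o{\left(E,l \right)} = \left(E + l\right) + \left(-3 + E\right) = -3 + l + 2 E$)
$J{\left(s \right)} = -38 + s^{2} - 50 s$ ($J{\left(s \right)} = \left(s^{2} - 50 s\right) - 38 = -38 + s^{2} - 50 s$)
$J{\left(37 \right)} + o{\left(22,39 \right)} = \left(-38 + 37^{2} - 1850\right) + \left(-3 + 39 + 2 \cdot 22\right) = \left(-38 + 1369 - 1850\right) + \left(-3 + 39 + 44\right) = -519 + 80 = -439$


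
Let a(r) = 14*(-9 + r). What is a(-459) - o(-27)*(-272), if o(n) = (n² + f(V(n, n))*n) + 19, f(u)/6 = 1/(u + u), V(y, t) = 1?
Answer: 174872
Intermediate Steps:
f(u) = 3/u (f(u) = 6/(u + u) = 6/((2*u)) = 6*(1/(2*u)) = 3/u)
a(r) = -126 + 14*r
o(n) = 19 + n² + 3*n (o(n) = (n² + (3/1)*n) + 19 = (n² + (3*1)*n) + 19 = (n² + 3*n) + 19 = 19 + n² + 3*n)
a(-459) - o(-27)*(-272) = (-126 + 14*(-459)) - (19 + (-27)² + 3*(-27))*(-272) = (-126 - 6426) - (19 + 729 - 81)*(-272) = -6552 - 667*(-272) = -6552 - 1*(-181424) = -6552 + 181424 = 174872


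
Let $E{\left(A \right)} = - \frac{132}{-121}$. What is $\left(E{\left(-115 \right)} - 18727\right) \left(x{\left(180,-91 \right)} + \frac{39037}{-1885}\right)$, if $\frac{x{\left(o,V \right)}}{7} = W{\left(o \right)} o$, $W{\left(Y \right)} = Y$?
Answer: $- \frac{1354680833747}{319} \approx -4.2466 \cdot 10^{9}$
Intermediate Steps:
$E{\left(A \right)} = \frac{12}{11}$ ($E{\left(A \right)} = \left(-132\right) \left(- \frac{1}{121}\right) = \frac{12}{11}$)
$x{\left(o,V \right)} = 7 o^{2}$ ($x{\left(o,V \right)} = 7 o o = 7 o^{2}$)
$\left(E{\left(-115 \right)} - 18727\right) \left(x{\left(180,-91 \right)} + \frac{39037}{-1885}\right) = \left(\frac{12}{11} - 18727\right) \left(7 \cdot 180^{2} + \frac{39037}{-1885}\right) = - \frac{205985 \left(7 \cdot 32400 + 39037 \left(- \frac{1}{1885}\right)\right)}{11} = - \frac{205985 \left(226800 - \frac{39037}{1885}\right)}{11} = \left(- \frac{205985}{11}\right) \frac{427478963}{1885} = - \frac{1354680833747}{319}$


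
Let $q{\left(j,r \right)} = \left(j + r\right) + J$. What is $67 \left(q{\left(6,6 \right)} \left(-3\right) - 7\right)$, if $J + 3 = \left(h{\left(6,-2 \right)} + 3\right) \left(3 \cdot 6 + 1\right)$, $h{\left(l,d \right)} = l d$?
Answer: $32093$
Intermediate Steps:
$h{\left(l,d \right)} = d l$
$J = -174$ ($J = -3 + \left(\left(-2\right) 6 + 3\right) \left(3 \cdot 6 + 1\right) = -3 + \left(-12 + 3\right) \left(18 + 1\right) = -3 - 171 = -174$)
$q{\left(j,r \right)} = -174 + j + r$ ($q{\left(j,r \right)} = \left(j + r\right) - 174 = -174 + j + r$)
$67 \left(q{\left(6,6 \right)} \left(-3\right) - 7\right) = 67 \left(\left(-174 + 6 + 6\right) \left(-3\right) - 7\right) = 67 \left(\left(-162\right) \left(-3\right) - 7\right) = 67 \left(486 - 7\right) = 67 \cdot 479 = 32093$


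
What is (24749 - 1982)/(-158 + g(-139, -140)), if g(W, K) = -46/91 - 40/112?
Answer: -4143594/28913 ≈ -143.31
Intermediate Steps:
g(W, K) = -157/182 (g(W, K) = -46*1/91 - 40*1/112 = -46/91 - 5/14 = -157/182)
(24749 - 1982)/(-158 + g(-139, -140)) = (24749 - 1982)/(-158 - 157/182) = 22767/(-28913/182) = 22767*(-182/28913) = -4143594/28913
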